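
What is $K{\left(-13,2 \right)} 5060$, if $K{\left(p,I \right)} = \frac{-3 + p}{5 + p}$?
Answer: $10120$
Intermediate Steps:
$K{\left(p,I \right)} = \frac{-3 + p}{5 + p}$
$K{\left(-13,2 \right)} 5060 = \frac{-3 - 13}{5 - 13} \cdot 5060 = \frac{1}{-8} \left(-16\right) 5060 = \left(- \frac{1}{8}\right) \left(-16\right) 5060 = 2 \cdot 5060 = 10120$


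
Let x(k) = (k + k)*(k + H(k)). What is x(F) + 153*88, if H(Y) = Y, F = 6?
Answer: 13608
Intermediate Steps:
x(k) = 4*k² (x(k) = (k + k)*(k + k) = (2*k)*(2*k) = 4*k²)
x(F) + 153*88 = 4*6² + 153*88 = 4*36 + 13464 = 144 + 13464 = 13608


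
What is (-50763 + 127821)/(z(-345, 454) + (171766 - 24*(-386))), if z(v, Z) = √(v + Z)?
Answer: 4649936580/10923953597 - 25686*√109/10923953597 ≈ 0.42564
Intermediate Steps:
z(v, Z) = √(Z + v)
(-50763 + 127821)/(z(-345, 454) + (171766 - 24*(-386))) = (-50763 + 127821)/(√(454 - 345) + (171766 - 24*(-386))) = 77058/(√109 + (171766 + 9264)) = 77058/(√109 + 181030) = 77058/(181030 + √109)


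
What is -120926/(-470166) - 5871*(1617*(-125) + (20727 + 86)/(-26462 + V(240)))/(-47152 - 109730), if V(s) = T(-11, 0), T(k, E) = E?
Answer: -2460603688514493289/325308755297724 ≈ -7563.9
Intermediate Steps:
V(s) = 0
-120926/(-470166) - 5871*(1617*(-125) + (20727 + 86)/(-26462 + V(240)))/(-47152 - 109730) = -120926/(-470166) - 5871*(1617*(-125) + (20727 + 86)/(-26462 + 0))/(-47152 - 109730) = -120926*(-1/470166) - 5871/((-156882/(-202125 + 20813/(-26462)))) = 60463/235083 - 5871/((-156882/(-202125 + 20813*(-1/26462)))) = 60463/235083 - 5871/((-156882/(-202125 - 20813/26462))) = 60463/235083 - 5871/((-156882/(-5348652563/26462))) = 60463/235083 - 5871/((-156882*(-26462/5348652563))) = 60463/235083 - 5871/4151411484/5348652563 = 60463/235083 - 5871*5348652563/4151411484 = 60463/235083 - 10467313065791/1383803828 = -2460603688514493289/325308755297724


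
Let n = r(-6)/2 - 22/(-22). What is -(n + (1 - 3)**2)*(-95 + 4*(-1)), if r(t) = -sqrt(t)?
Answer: 495 - 99*I*sqrt(6)/2 ≈ 495.0 - 121.25*I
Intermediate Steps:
n = 1 - I*sqrt(6)/2 (n = -sqrt(-6)/2 - 22/(-22) = -I*sqrt(6)*(1/2) - 22*(-1/22) = -I*sqrt(6)*(1/2) + 1 = -I*sqrt(6)/2 + 1 = 1 - I*sqrt(6)/2 ≈ 1.0 - 1.2247*I)
-(n + (1 - 3)**2)*(-95 + 4*(-1)) = -((1 - I*sqrt(6)/2) + (1 - 3)**2)*(-95 + 4*(-1)) = -((1 - I*sqrt(6)/2) + (-2)**2)*(-95 - 4) = -((1 - I*sqrt(6)/2) + 4)*(-99) = -(5 - I*sqrt(6)/2)*(-99) = -(-495 + 99*I*sqrt(6)/2) = 495 - 99*I*sqrt(6)/2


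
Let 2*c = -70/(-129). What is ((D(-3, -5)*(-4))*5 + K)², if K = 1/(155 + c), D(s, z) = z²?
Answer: 100297641146641/401200900 ≈ 2.4999e+5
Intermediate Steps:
c = 35/129 (c = (-70/(-129))/2 = (-70*(-1/129))/2 = (½)*(70/129) = 35/129 ≈ 0.27132)
K = 129/20030 (K = 1/(155 + 35/129) = 1/(20030/129) = 129/20030 ≈ 0.0064403)
((D(-3, -5)*(-4))*5 + K)² = (((-5)²*(-4))*5 + 129/20030)² = ((25*(-4))*5 + 129/20030)² = (-100*5 + 129/20030)² = (-500 + 129/20030)² = (-10014871/20030)² = 100297641146641/401200900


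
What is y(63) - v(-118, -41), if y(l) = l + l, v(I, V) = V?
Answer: 167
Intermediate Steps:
y(l) = 2*l
y(63) - v(-118, -41) = 2*63 - 1*(-41) = 126 + 41 = 167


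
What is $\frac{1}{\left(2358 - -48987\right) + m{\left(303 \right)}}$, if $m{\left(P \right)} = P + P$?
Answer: $\frac{1}{51951} \approx 1.9249 \cdot 10^{-5}$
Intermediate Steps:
$m{\left(P \right)} = 2 P$
$\frac{1}{\left(2358 - -48987\right) + m{\left(303 \right)}} = \frac{1}{\left(2358 - -48987\right) + 2 \cdot 303} = \frac{1}{\left(2358 + 48987\right) + 606} = \frac{1}{51345 + 606} = \frac{1}{51951}$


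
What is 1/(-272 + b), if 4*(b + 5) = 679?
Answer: -4/429 ≈ -0.0093240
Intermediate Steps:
b = 659/4 (b = -5 + (¼)*679 = -5 + 679/4 = 659/4 ≈ 164.75)
1/(-272 + b) = 1/(-272 + 659/4) = 1/(-429/4) = -4/429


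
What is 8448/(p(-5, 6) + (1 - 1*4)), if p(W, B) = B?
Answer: 2816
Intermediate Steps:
8448/(p(-5, 6) + (1 - 1*4)) = 8448/(6 + (1 - 1*4)) = 8448/(6 + (1 - 4)) = 8448/(6 - 3) = 8448/3 = 8448*(⅓) = 2816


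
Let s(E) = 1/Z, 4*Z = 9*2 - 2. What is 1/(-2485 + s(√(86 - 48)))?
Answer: -4/9939 ≈ -0.00040245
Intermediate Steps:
Z = 4 (Z = (9*2 - 2)/4 = (18 - 2)/4 = (¼)*16 = 4)
s(E) = ¼ (s(E) = 1/4 = ¼)
1/(-2485 + s(√(86 - 48))) = 1/(-2485 + ¼) = 1/(-9939/4) = -4/9939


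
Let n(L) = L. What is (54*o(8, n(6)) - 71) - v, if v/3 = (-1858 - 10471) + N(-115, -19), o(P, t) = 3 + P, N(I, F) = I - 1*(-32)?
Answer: 37759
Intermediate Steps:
N(I, F) = 32 + I (N(I, F) = I + 32 = 32 + I)
v = -37236 (v = 3*((-1858 - 10471) + (32 - 115)) = 3*(-12329 - 83) = 3*(-12412) = -37236)
(54*o(8, n(6)) - 71) - v = (54*(3 + 8) - 71) - 1*(-37236) = (54*11 - 71) + 37236 = (594 - 71) + 37236 = 523 + 37236 = 37759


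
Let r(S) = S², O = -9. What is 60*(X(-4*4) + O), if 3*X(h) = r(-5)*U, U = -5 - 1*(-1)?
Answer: -2540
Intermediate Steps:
U = -4 (U = -5 + 1 = -4)
X(h) = -100/3 (X(h) = ((-5)²*(-4))/3 = (25*(-4))/3 = (⅓)*(-100) = -100/3)
60*(X(-4*4) + O) = 60*(-100/3 - 9) = 60*(-127/3) = -2540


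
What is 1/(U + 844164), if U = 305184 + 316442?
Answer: 1/1465790 ≈ 6.8223e-7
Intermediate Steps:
U = 621626
1/(U + 844164) = 1/(621626 + 844164) = 1/1465790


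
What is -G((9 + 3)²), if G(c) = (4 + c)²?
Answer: -21904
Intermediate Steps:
-G((9 + 3)²) = -(4 + (9 + 3)²)² = -(4 + 12²)² = -(4 + 144)² = -1*148² = -1*21904 = -21904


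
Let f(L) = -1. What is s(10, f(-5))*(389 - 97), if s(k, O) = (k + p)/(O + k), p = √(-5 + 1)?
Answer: 2920/9 + 584*I/9 ≈ 324.44 + 64.889*I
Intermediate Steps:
p = 2*I (p = √(-4) = 2*I ≈ 2.0*I)
s(k, O) = (k + 2*I)/(O + k)
s(10, f(-5))*(389 - 97) = ((10 + 2*I)/(-1 + 10))*(389 - 97) = ((10 + 2*I)/9)*292 = (10/9 + 2*I/9)*292 = 2920/9 + 584*I/9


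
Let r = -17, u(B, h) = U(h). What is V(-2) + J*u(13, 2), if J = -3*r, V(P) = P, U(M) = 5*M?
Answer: 508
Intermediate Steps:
u(B, h) = 5*h
J = 51 (J = -3*(-17) = 51)
V(-2) + J*u(13, 2) = -2 + 51*(5*2) = -2 + 51*10 = -2 + 510 = 508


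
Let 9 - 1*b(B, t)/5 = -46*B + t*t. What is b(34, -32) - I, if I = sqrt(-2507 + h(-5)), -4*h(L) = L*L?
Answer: 2745 - 3*I*sqrt(1117)/2 ≈ 2745.0 - 50.132*I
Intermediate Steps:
h(L) = -L**2/4 (h(L) = -L*L/4 = -L**2/4)
b(B, t) = 45 - 5*t**2 + 230*B (b(B, t) = 45 - 5*(-46*B + t*t) = 45 - 5*(-46*B + t**2) = 45 - 5*(t**2 - 46*B) = 45 + (-5*t**2 + 230*B) = 45 - 5*t**2 + 230*B)
I = 3*I*sqrt(1117)/2 (I = sqrt(-2507 - 1/4*(-5)**2) = sqrt(-2507 - 1/4*25) = sqrt(-2507 - 25/4) = sqrt(-10053/4) = 3*I*sqrt(1117)/2 ≈ 50.132*I)
b(34, -32) - I = (45 - 5*(-32)**2 + 230*34) - 3*I*sqrt(1117)/2 = (45 - 5*1024 + 7820) - 3*I*sqrt(1117)/2 = (45 - 5120 + 7820) - 3*I*sqrt(1117)/2 = 2745 - 3*I*sqrt(1117)/2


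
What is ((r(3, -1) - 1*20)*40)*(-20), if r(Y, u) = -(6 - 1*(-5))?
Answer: 24800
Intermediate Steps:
r(Y, u) = -11 (r(Y, u) = -(6 + 5) = -1*11 = -11)
((r(3, -1) - 1*20)*40)*(-20) = ((-11 - 1*20)*40)*(-20) = ((-11 - 20)*40)*(-20) = -31*40*(-20) = -1240*(-20) = 24800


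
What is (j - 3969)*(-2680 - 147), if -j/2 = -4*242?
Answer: 5747291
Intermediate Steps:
j = 1936 (j = -(-8)*242 = -2*(-968) = 1936)
(j - 3969)*(-2680 - 147) = (1936 - 3969)*(-2680 - 147) = -2033*(-2827) = 5747291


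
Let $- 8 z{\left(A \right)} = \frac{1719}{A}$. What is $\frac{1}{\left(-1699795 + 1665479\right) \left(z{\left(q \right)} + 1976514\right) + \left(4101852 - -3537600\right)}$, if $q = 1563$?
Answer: $- \frac{1042}{70666783485057} \approx -1.4745 \cdot 10^{-11}$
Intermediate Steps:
$z{\left(A \right)} = - \frac{1719}{8 A}$ ($z{\left(A \right)} = - \frac{1719 \frac{1}{A}}{8} = - \frac{1719}{8 A}$)
$\frac{1}{\left(-1699795 + 1665479\right) \left(z{\left(q \right)} + 1976514\right) + \left(4101852 - -3537600\right)} = \frac{1}{\left(-1699795 + 1665479\right) \left(- \frac{1719}{8 \cdot 1563} + 1976514\right) + \left(4101852 - -3537600\right)} = \frac{1}{- 34316 \left(\left(- \frac{1719}{8}\right) \frac{1}{1563} + 1976514\right) + \left(4101852 + 3537600\right)} = \frac{1}{- 34316 \left(- \frac{573}{4168} + 1976514\right) + 7639452} = \frac{1}{\left(-34316\right) \frac{8238109779}{4168} + 7639452} = \frac{1}{- \frac{70674743794041}{1042} + 7639452} = \frac{1}{- \frac{70666783485057}{1042}} = - \frac{1042}{70666783485057}$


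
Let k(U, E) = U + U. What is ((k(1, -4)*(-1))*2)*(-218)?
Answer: 872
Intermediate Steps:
k(U, E) = 2*U
((k(1, -4)*(-1))*2)*(-218) = (((2*1)*(-1))*2)*(-218) = ((2*(-1))*2)*(-218) = -2*2*(-218) = -4*(-218) = 872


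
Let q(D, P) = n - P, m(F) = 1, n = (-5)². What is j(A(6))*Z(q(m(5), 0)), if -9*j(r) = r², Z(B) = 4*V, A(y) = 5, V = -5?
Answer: 500/9 ≈ 55.556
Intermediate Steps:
n = 25
q(D, P) = 25 - P
Z(B) = -20 (Z(B) = 4*(-5) = -20)
j(r) = -r²/9
j(A(6))*Z(q(m(5), 0)) = -⅑*5²*(-20) = -⅑*25*(-20) = -25/9*(-20) = 500/9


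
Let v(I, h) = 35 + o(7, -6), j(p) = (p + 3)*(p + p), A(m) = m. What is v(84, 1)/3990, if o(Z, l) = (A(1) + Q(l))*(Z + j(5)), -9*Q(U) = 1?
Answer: 337/11970 ≈ 0.028154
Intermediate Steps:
j(p) = 2*p*(3 + p) (j(p) = (3 + p)*(2*p) = 2*p*(3 + p))
Q(U) = -⅑ (Q(U) = -⅑*1 = -⅑)
o(Z, l) = 640/9 + 8*Z/9 (o(Z, l) = (1 - ⅑)*(Z + 2*5*(3 + 5)) = 8*(Z + 2*5*8)/9 = 8*(Z + 80)/9 = 8*(80 + Z)/9 = 640/9 + 8*Z/9)
v(I, h) = 337/3 (v(I, h) = 35 + (640/9 + (8/9)*7) = 35 + (640/9 + 56/9) = 35 + 232/3 = 337/3)
v(84, 1)/3990 = (337/3)/3990 = (337/3)*(1/3990) = 337/11970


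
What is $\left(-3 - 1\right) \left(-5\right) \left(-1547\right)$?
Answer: $-30940$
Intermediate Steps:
$\left(-3 - 1\right) \left(-5\right) \left(-1547\right) = \left(-4\right) \left(-5\right) \left(-1547\right) = 20 \left(-1547\right) = -30940$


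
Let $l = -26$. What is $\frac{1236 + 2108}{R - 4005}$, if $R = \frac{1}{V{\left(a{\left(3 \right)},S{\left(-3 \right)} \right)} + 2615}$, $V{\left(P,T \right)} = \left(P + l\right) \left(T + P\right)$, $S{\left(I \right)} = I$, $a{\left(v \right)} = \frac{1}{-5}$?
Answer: $- \frac{112811512}{135110665} \approx -0.83496$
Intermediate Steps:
$a{\left(v \right)} = - \frac{1}{5}$
$V{\left(P,T \right)} = \left(-26 + P\right) \left(P + T\right)$ ($V{\left(P,T \right)} = \left(P - 26\right) \left(T + P\right) = \left(-26 + P\right) \left(P + T\right)$)
$R = \frac{25}{67471}$ ($R = \frac{1}{\left(\left(- \frac{1}{5}\right)^{2} - - \frac{26}{5} - -78 - - \frac{3}{5}\right) + 2615} = \frac{1}{\left(\frac{1}{25} + \frac{26}{5} + 78 + \frac{3}{5}\right) + 2615} = \frac{1}{\frac{2096}{25} + 2615} = \frac{1}{\frac{67471}{25}} = \frac{25}{67471} \approx 0.00037053$)
$\frac{1236 + 2108}{R - 4005} = \frac{1236 + 2108}{\frac{25}{67471} - 4005} = \frac{3344}{- \frac{270221330}{67471}} = 3344 \left(- \frac{67471}{270221330}\right) = - \frac{112811512}{135110665}$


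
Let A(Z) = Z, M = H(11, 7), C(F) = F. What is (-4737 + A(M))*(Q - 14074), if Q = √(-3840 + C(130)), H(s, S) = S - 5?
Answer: 66640390 - 4735*I*√3710 ≈ 6.664e+7 - 2.8841e+5*I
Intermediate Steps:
H(s, S) = -5 + S
M = 2 (M = -5 + 7 = 2)
Q = I*√3710 (Q = √(-3840 + 130) = √(-3710) = I*√3710 ≈ 60.91*I)
(-4737 + A(M))*(Q - 14074) = (-4737 + 2)*(I*√3710 - 14074) = -4735*(-14074 + I*√3710) = 66640390 - 4735*I*√3710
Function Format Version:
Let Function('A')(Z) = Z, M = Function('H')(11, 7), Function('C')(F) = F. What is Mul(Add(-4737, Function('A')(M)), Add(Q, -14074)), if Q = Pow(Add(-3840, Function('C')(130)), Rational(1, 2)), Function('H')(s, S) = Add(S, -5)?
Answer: Add(66640390, Mul(-4735, I, Pow(3710, Rational(1, 2)))) ≈ Add(6.6640e+7, Mul(-2.8841e+5, I))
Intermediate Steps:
Function('H')(s, S) = Add(-5, S)
M = 2 (M = Add(-5, 7) = 2)
Q = Mul(I, Pow(3710, Rational(1, 2))) (Q = Pow(Add(-3840, 130), Rational(1, 2)) = Pow(-3710, Rational(1, 2)) = Mul(I, Pow(3710, Rational(1, 2))) ≈ Mul(60.910, I))
Mul(Add(-4737, Function('A')(M)), Add(Q, -14074)) = Mul(Add(-4737, 2), Add(Mul(I, Pow(3710, Rational(1, 2))), -14074)) = Mul(-4735, Add(-14074, Mul(I, Pow(3710, Rational(1, 2))))) = Add(66640390, Mul(-4735, I, Pow(3710, Rational(1, 2))))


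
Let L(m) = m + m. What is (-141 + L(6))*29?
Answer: -3741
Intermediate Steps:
L(m) = 2*m
(-141 + L(6))*29 = (-141 + 2*6)*29 = (-141 + 12)*29 = -129*29 = -3741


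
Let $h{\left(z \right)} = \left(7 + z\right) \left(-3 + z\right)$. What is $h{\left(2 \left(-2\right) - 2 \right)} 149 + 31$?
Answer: $-1310$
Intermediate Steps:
$h{\left(z \right)} = \left(-3 + z\right) \left(7 + z\right)$
$h{\left(2 \left(-2\right) - 2 \right)} 149 + 31 = \left(-21 + \left(2 \left(-2\right) - 2\right)^{2} + 4 \left(2 \left(-2\right) - 2\right)\right) 149 + 31 = \left(-21 + \left(-4 - 2\right)^{2} + 4 \left(-4 - 2\right)\right) 149 + 31 = \left(-21 + \left(-6\right)^{2} + 4 \left(-6\right)\right) 149 + 31 = \left(-21 + 36 - 24\right) 149 + 31 = \left(-9\right) 149 + 31 = -1341 + 31 = -1310$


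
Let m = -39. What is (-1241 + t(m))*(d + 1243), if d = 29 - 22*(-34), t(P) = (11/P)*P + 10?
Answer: -2464400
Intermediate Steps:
t(P) = 21 (t(P) = 11 + 10 = 21)
d = 777 (d = 29 + 748 = 777)
(-1241 + t(m))*(d + 1243) = (-1241 + 21)*(777 + 1243) = -1220*2020 = -2464400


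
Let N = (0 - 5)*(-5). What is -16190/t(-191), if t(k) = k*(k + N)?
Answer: -8095/15853 ≈ -0.51063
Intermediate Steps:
N = 25 (N = -5*(-5) = 25)
t(k) = k*(25 + k) (t(k) = k*(k + 25) = k*(25 + k))
-16190/t(-191) = -16190*(-1/(191*(25 - 191))) = -16190/((-191*(-166))) = -16190/31706 = -16190*1/31706 = -8095/15853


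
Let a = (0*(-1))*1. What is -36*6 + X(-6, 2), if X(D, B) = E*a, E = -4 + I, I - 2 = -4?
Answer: -216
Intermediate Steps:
I = -2 (I = 2 - 4 = -2)
a = 0 (a = 0*1 = 0)
E = -6 (E = -4 - 2 = -6)
X(D, B) = 0 (X(D, B) = -6*0 = 0)
-36*6 + X(-6, 2) = -36*6 + 0 = -216 + 0 = -216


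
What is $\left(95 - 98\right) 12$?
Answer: $-36$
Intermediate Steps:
$\left(95 - 98\right) 12 = \left(-3\right) 12 = -36$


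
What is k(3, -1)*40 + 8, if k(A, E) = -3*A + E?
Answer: -392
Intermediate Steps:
k(A, E) = E - 3*A
k(3, -1)*40 + 8 = (-1 - 3*3)*40 + 8 = (-1 - 9)*40 + 8 = -10*40 + 8 = -400 + 8 = -392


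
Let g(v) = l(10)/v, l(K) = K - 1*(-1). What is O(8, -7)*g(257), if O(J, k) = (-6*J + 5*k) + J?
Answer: -825/257 ≈ -3.2101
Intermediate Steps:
l(K) = 1 + K (l(K) = K + 1 = 1 + K)
O(J, k) = -5*J + 5*k
g(v) = 11/v (g(v) = (1 + 10)/v = 11/v)
O(8, -7)*g(257) = (-5*8 + 5*(-7))*(11/257) = (-40 - 35)*(11*(1/257)) = -75*11/257 = -825/257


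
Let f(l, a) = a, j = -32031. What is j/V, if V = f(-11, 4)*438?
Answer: -10677/584 ≈ -18.283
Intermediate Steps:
V = 1752 (V = 4*438 = 1752)
j/V = -32031/1752 = -32031*1/1752 = -10677/584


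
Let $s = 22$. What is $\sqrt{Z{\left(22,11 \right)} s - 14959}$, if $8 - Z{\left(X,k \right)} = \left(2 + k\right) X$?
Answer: $5 i \sqrt{843} \approx 145.17 i$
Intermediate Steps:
$Z{\left(X,k \right)} = 8 - X \left(2 + k\right)$ ($Z{\left(X,k \right)} = 8 - \left(2 + k\right) X = 8 - X \left(2 + k\right)$)
$\sqrt{Z{\left(22,11 \right)} s - 14959} = \sqrt{\left(8 - 44 - 22 \cdot 11\right) 22 - 14959} = \sqrt{\left(8 - 44 - 242\right) 22 - 14959} = \sqrt{\left(-278\right) 22 - 14959} = \sqrt{-6116 - 14959} = \sqrt{-21075} = 5 i \sqrt{843}$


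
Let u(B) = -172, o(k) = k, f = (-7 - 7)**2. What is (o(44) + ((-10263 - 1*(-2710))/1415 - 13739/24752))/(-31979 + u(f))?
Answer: -444888993/375353065360 ≈ -0.0011853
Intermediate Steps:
f = 196 (f = (-14)**2 = 196)
(o(44) + ((-10263 - 1*(-2710))/1415 - 13739/24752))/(-31979 + u(f)) = (44 + ((-10263 - 1*(-2710))/1415 - 13739/24752))/(-31979 - 172) = (44 + ((-10263 + 2710)*(1/1415) - 13739*1/24752))/(-32151) = (44 + (-7553*1/1415 - 13739/24752))*(-1/32151) = (44 + (-7553/1415 - 13739/24752))*(-1/32151) = (44 - 206392541/35024080)*(-1/32151) = (1334666979/35024080)*(-1/32151) = -444888993/375353065360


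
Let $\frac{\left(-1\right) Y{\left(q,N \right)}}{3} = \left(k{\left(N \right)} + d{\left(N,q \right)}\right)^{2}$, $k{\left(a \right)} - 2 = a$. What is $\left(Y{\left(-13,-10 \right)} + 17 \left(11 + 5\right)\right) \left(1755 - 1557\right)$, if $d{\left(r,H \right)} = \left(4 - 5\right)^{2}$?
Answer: $24750$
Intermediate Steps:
$k{\left(a \right)} = 2 + a$
$d{\left(r,H \right)} = 1$ ($d{\left(r,H \right)} = \left(-1\right)^{2} = 1$)
$Y{\left(q,N \right)} = - 3 \left(3 + N\right)^{2}$ ($Y{\left(q,N \right)} = - 3 \left(\left(2 + N\right) + 1\right)^{2} = - 3 \left(3 + N\right)^{2}$)
$\left(Y{\left(-13,-10 \right)} + 17 \left(11 + 5\right)\right) \left(1755 - 1557\right) = \left(- 3 \left(3 - 10\right)^{2} + 17 \left(11 + 5\right)\right) \left(1755 - 1557\right) = \left(- 3 \left(-7\right)^{2} + 17 \cdot 16\right) 198 = \left(\left(-3\right) 49 + 272\right) 198 = \left(-147 + 272\right) 198 = 125 \cdot 198 = 24750$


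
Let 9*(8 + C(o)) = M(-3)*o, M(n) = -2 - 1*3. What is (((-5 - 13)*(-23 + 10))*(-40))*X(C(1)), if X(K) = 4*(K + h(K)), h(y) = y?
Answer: 640640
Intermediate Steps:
M(n) = -5 (M(n) = -2 - 3 = -5)
C(o) = -8 - 5*o/9 (C(o) = -8 + (-5*o)/9 = -8 - 5*o/9)
X(K) = 8*K (X(K) = 4*(K + K) = 4*(2*K) = 8*K)
(((-5 - 13)*(-23 + 10))*(-40))*X(C(1)) = (((-5 - 13)*(-23 + 10))*(-40))*(8*(-8 - 5/9*1)) = (-18*(-13)*(-40))*(8*(-8 - 5/9)) = (234*(-40))*(8*(-77/9)) = -9360*(-616/9) = 640640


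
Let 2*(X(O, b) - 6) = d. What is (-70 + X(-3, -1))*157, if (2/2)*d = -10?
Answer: -10833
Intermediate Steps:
d = -10
X(O, b) = 1 (X(O, b) = 6 + (½)*(-10) = 6 - 5 = 1)
(-70 + X(-3, -1))*157 = (-70 + 1)*157 = -69*157 = -10833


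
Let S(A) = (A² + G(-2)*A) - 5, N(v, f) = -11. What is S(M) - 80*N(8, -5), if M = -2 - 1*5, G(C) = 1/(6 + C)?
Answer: 3689/4 ≈ 922.25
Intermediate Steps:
M = -7 (M = -2 - 5 = -7)
S(A) = -5 + A² + A/4 (S(A) = (A² + A/(6 - 2)) - 5 = (A² + A/4) - 5 = -5 + A² + A/4)
S(M) - 80*N(8, -5) = (-5 + (-7)² + (¼)*(-7)) - 80*(-11) = (-5 + 49 - 7/4) + 880 = 169/4 + 880 = 3689/4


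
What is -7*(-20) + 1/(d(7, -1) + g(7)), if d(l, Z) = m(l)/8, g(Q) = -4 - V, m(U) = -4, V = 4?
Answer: 2378/17 ≈ 139.88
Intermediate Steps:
g(Q) = -8 (g(Q) = -4 - 1*4 = -4 - 4 = -8)
d(l, Z) = -1/2 (d(l, Z) = -4/8 = -4*1/8 = -1/2)
-7*(-20) + 1/(d(7, -1) + g(7)) = -7*(-20) + 1/(-1/2 - 8) = 140 + 1/(-17/2) = 140 - 2/17 = 2378/17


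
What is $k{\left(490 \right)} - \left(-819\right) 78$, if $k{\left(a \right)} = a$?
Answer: $64372$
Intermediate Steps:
$k{\left(490 \right)} - \left(-819\right) 78 = 490 - \left(-819\right) 78 = 490 - -63882 = 490 + 63882 = 64372$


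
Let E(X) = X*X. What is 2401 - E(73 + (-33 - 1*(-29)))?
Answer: -2360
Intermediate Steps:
E(X) = X**2
2401 - E(73 + (-33 - 1*(-29))) = 2401 - (73 + (-33 - 1*(-29)))**2 = 2401 - (73 + (-33 + 29))**2 = 2401 - (73 - 4)**2 = 2401 - 1*69**2 = 2401 - 1*4761 = 2401 - 4761 = -2360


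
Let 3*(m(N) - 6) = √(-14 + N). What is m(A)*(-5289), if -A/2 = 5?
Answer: -31734 - 3526*I*√6 ≈ -31734.0 - 8636.9*I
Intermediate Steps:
A = -10 (A = -2*5 = -10)
m(N) = 6 + √(-14 + N)/3
m(A)*(-5289) = (6 + √(-14 - 10)/3)*(-5289) = (6 + √(-24)/3)*(-5289) = (6 + (2*I*√6)/3)*(-5289) = (6 + 2*I*√6/3)*(-5289) = -31734 - 3526*I*√6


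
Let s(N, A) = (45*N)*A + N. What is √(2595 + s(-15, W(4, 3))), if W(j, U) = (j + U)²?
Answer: I*√30495 ≈ 174.63*I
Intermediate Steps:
W(j, U) = (U + j)²
s(N, A) = N + 45*A*N (s(N, A) = 45*A*N + N = N + 45*A*N)
√(2595 + s(-15, W(4, 3))) = √(2595 - 15*(1 + 45*(3 + 4)²)) = √(2595 - 15*(1 + 45*7²)) = √(2595 - 15*(1 + 45*49)) = √(2595 - 15*(1 + 2205)) = √(2595 - 15*2206) = √(2595 - 33090) = √(-30495) = I*√30495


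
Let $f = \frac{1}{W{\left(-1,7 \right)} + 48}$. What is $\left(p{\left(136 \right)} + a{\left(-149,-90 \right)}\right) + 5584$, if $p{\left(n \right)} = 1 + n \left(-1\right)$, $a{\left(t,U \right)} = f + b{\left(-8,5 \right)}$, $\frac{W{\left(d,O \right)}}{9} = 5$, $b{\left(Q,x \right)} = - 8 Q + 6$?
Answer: $\frac{513268}{93} \approx 5519.0$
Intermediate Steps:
$b{\left(Q,x \right)} = 6 - 8 Q$
$W{\left(d,O \right)} = 45$ ($W{\left(d,O \right)} = 9 \cdot 5 = 45$)
$f = \frac{1}{93}$ ($f = \frac{1}{45 + 48} = \frac{1}{93} \approx 0.010753$)
$a{\left(t,U \right)} = \frac{6511}{93}$ ($a{\left(t,U \right)} = \frac{1}{93} + \left(6 - -64\right) = \frac{1}{93} + \left(6 + 64\right) = \frac{1}{93} + 70 = \frac{6511}{93}$)
$p{\left(n \right)} = 1 - n$
$\left(p{\left(136 \right)} + a{\left(-149,-90 \right)}\right) + 5584 = \left(\left(1 - 136\right) + \frac{6511}{93}\right) + 5584 = \left(-135 + \frac{6511}{93}\right) + 5584 = - \frac{6044}{93} + 5584 = \frac{513268}{93}$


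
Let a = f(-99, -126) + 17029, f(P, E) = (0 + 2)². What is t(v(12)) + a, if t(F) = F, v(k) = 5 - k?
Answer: 17026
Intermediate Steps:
f(P, E) = 4 (f(P, E) = 2² = 4)
a = 17033 (a = 4 + 17029 = 17033)
t(v(12)) + a = (5 - 1*12) + 17033 = (5 - 12) + 17033 = -7 + 17033 = 17026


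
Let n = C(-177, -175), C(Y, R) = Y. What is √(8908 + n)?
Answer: √8731 ≈ 93.440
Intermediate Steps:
n = -177
√(8908 + n) = √(8908 - 177) = √8731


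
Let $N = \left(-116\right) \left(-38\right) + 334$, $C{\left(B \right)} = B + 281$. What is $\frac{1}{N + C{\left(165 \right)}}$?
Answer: $\frac{1}{5188} \approx 0.00019275$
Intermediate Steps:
$C{\left(B \right)} = 281 + B$
$N = 4742$ ($N = 4408 + 334 = 4742$)
$\frac{1}{N + C{\left(165 \right)}} = \frac{1}{4742 + \left(281 + 165\right)} = \frac{1}{4742 + 446} = \frac{1}{5188}$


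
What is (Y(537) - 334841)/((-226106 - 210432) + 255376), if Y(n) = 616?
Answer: 334225/181162 ≈ 1.8449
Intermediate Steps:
(Y(537) - 334841)/((-226106 - 210432) + 255376) = (616 - 334841)/((-226106 - 210432) + 255376) = -334225/(-436538 + 255376) = -334225/(-181162) = -334225*(-1/181162) = 334225/181162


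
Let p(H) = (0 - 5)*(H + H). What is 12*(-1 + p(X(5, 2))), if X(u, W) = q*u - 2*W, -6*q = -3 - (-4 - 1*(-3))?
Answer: 268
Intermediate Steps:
q = 1/3 (q = -(-3 - (-4 - 1*(-3)))/6 = -(-3 - (-4 + 3))/6 = -(-3 - 1*(-1))/6 = -(-3 + 1)/6 = -1/6*(-2) = 1/3 ≈ 0.33333)
X(u, W) = -2*W + u/3 (X(u, W) = u/3 - 2*W = -2*W + u/3)
p(H) = -10*H
12*(-1 + p(X(5, 2))) = 12*(-1 - 10*(-2*2 + (1/3)*5)) = 12*(-1 - 10*(-4 + 5/3)) = 12*(-1 - 10*(-7/3)) = 12*(-1 + 70/3) = 12*(67/3) = 268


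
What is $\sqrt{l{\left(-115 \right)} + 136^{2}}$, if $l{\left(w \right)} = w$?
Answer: $\sqrt{18381} \approx 135.58$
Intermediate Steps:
$\sqrt{l{\left(-115 \right)} + 136^{2}} = \sqrt{-115 + 136^{2}} = \sqrt{-115 + 18496} = \sqrt{18381}$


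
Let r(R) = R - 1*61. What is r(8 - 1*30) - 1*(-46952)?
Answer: 46869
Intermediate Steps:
r(R) = -61 + R (r(R) = R - 61 = -61 + R)
r(8 - 1*30) - 1*(-46952) = (-61 + (8 - 1*30)) - 1*(-46952) = (-61 + (8 - 30)) + 46952 = (-61 - 22) + 46952 = -83 + 46952 = 46869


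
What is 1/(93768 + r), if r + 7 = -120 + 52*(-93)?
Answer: 1/88805 ≈ 1.1261e-5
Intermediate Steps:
r = -4963 (r = -7 + (-120 + 52*(-93)) = -7 + (-120 - 4836) = -7 - 4956 = -4963)
1/(93768 + r) = 1/(93768 - 4963) = 1/88805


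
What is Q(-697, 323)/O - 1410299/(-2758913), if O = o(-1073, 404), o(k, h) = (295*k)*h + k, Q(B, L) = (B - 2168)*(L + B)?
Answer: 59131514648019/117604380333823 ≈ 0.50280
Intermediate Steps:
Q(B, L) = (-2168 + B)*(B + L)
o(k, h) = k + 295*h*k (o(k, h) = 295*h*k + k = k + 295*h*k)
O = -127881213 (O = -1073*(1 + 295*404) = -1073*(1 + 119180) = -1073*119181 = -127881213)
Q(-697, 323)/O - 1410299/(-2758913) = ((-697)² - 2168*(-697) - 2168*323 - 697*323)/(-127881213) - 1410299/(-2758913) = (485809 + 1511096 - 700264 - 225131)*(-1/127881213) - 1410299*(-1/2758913) = 1071510*(-1/127881213) + 1410299/2758913 = -357170/42627071 + 1410299/2758913 = 59131514648019/117604380333823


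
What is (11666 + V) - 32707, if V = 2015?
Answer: -19026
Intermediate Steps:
(11666 + V) - 32707 = (11666 + 2015) - 32707 = 13681 - 32707 = -19026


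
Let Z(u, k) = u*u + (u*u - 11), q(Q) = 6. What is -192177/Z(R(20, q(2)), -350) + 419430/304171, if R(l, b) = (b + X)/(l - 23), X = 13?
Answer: -10731239337/3867317 ≈ -2774.9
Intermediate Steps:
R(l, b) = (13 + b)/(-23 + l) (R(l, b) = (b + 13)/(l - 23) = (13 + b)/(-23 + l))
Z(u, k) = -11 + 2*u**2 (Z(u, k) = u**2 + (u**2 - 11) = u**2 + (-11 + u**2) = -11 + 2*u**2)
-192177/Z(R(20, q(2)), -350) + 419430/304171 = -192177/(-11 + 2*((13 + 6)/(-23 + 20))**2) + 419430/304171 = -192177/(-11 + 2*(19/(-3))**2) + 419430*(1/304171) = -192177/(-11 + 2*(-1/3*19)**2) + 419430/304171 = -192177/(-11 + 2*(-19/3)**2) + 419430/304171 = -192177/(-11 + 2*(361/9)) + 419430/304171 = -192177/(-11 + 722/9) + 419430/304171 = -192177/623/9 + 419430/304171 = -192177*9/623 + 419430/304171 = -1729593/623 + 419430/304171 = -10731239337/3867317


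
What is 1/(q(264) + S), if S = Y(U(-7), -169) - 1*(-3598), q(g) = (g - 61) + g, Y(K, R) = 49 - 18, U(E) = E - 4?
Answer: 1/4096 ≈ 0.00024414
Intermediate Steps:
U(E) = -4 + E
Y(K, R) = 31
q(g) = -61 + 2*g (q(g) = (-61 + g) + g = -61 + 2*g)
S = 3629 (S = 31 - 1*(-3598) = 31 + 3598 = 3629)
1/(q(264) + S) = 1/((-61 + 2*264) + 3629) = 1/((-61 + 528) + 3629) = 1/(467 + 3629) = 1/4096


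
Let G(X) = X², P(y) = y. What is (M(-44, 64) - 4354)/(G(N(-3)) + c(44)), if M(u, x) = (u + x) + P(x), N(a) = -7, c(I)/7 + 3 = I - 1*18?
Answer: -61/3 ≈ -20.333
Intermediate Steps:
c(I) = -147 + 7*I (c(I) = -21 + 7*(I - 1*18) = -21 + 7*(I - 18) = -21 + 7*(-18 + I) = -21 + (-126 + 7*I) = -147 + 7*I)
M(u, x) = u + 2*x (M(u, x) = (u + x) + x = u + 2*x)
(M(-44, 64) - 4354)/(G(N(-3)) + c(44)) = ((-44 + 2*64) - 4354)/((-7)² + (-147 + 7*44)) = ((-44 + 128) - 4354)/(49 + (-147 + 308)) = (84 - 4354)/(49 + 161) = -4270/210 = -4270*1/210 = -61/3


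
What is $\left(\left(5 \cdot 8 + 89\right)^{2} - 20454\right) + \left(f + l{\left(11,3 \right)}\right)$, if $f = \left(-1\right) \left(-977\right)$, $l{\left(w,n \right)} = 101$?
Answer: $-2735$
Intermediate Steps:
$f = 977$
$\left(\left(5 \cdot 8 + 89\right)^{2} - 20454\right) + \left(f + l{\left(11,3 \right)}\right) = \left(\left(5 \cdot 8 + 89\right)^{2} - 20454\right) + \left(977 + 101\right) = \left(\left(40 + 89\right)^{2} - 20454\right) + 1078 = \left(129^{2} - 20454\right) + 1078 = \left(16641 - 20454\right) + 1078 = -3813 + 1078 = -2735$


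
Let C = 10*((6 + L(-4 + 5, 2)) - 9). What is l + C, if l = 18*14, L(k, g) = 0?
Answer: 222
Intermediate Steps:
C = -30 (C = 10*((6 + 0) - 9) = 10*(6 - 9) = 10*(-3) = -30)
l = 252
l + C = 252 - 30 = 222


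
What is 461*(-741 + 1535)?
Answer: 366034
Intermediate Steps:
461*(-741 + 1535) = 461*794 = 366034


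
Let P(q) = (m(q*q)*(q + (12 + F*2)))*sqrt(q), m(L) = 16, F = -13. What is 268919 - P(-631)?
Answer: 268919 + 10320*I*sqrt(631) ≈ 2.6892e+5 + 2.5924e+5*I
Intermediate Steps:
P(q) = sqrt(q)*(-224 + 16*q) (P(q) = (16*(q + (12 - 13*2)))*sqrt(q) = (16*(q + (12 - 26)))*sqrt(q) = (16*(q - 14))*sqrt(q) = (16*(-14 + q))*sqrt(q) = (-224 + 16*q)*sqrt(q) = sqrt(q)*(-224 + 16*q))
268919 - P(-631) = 268919 - 16*sqrt(-631)*(-14 - 631) = 268919 - 16*I*sqrt(631)*(-645) = 268919 - (-10320)*I*sqrt(631) = 268919 + 10320*I*sqrt(631)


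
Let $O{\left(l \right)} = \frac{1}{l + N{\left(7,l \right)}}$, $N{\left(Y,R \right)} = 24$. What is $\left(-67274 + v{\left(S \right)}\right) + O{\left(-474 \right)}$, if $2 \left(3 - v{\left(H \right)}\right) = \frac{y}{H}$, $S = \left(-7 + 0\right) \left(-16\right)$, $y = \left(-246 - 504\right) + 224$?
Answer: $- \frac{1695170081}{25200} \approx -67269.0$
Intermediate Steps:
$y = -526$ ($y = -750 + 224 = -526$)
$S = 112$ ($S = \left(-7\right) \left(-16\right) = 112$)
$v{\left(H \right)} = 3 + \frac{263}{H}$ ($v{\left(H \right)} = 3 - \frac{\left(-526\right) \frac{1}{H}}{2} = 3 + \frac{263}{H}$)
$O{\left(l \right)} = \frac{1}{24 + l}$ ($O{\left(l \right)} = \frac{1}{l + 24} = \frac{1}{24 + l}$)
$\left(-67274 + v{\left(S \right)}\right) + O{\left(-474 \right)} = \left(-67274 + \left(3 + \frac{263}{112}\right)\right) + \frac{1}{24 - 474} = \left(-67274 + \left(3 + 263 \cdot \frac{1}{112}\right)\right) + \frac{1}{-450} = \left(-67274 + \left(3 + \frac{263}{112}\right)\right) - \frac{1}{450} = \left(-67274 + \frac{599}{112}\right) - \frac{1}{450} = - \frac{7534089}{112} - \frac{1}{450} = - \frac{1695170081}{25200}$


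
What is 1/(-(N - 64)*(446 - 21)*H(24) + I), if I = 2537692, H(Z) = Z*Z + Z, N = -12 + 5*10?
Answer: 1/9167692 ≈ 1.0908e-7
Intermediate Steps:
N = 38 (N = -12 + 50 = 38)
H(Z) = Z + Z**2 (H(Z) = Z**2 + Z = Z + Z**2)
1/(-(N - 64)*(446 - 21)*H(24) + I) = 1/(-(38 - 64)*(446 - 21)*24*(1 + 24) + 2537692) = 1/(-(-26*425)*24*25 + 2537692) = 1/(-(-11050)*600 + 2537692) = 1/(-1*(-6630000) + 2537692) = 1/(6630000 + 2537692) = 1/9167692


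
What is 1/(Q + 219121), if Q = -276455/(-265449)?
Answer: 265449/58165726784 ≈ 4.5637e-6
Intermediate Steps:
Q = 276455/265449 (Q = -276455*(-1/265449) = 276455/265449 ≈ 1.0415)
1/(Q + 219121) = 1/(276455/265449 + 219121) = 1/(58165726784/265449) = 265449/58165726784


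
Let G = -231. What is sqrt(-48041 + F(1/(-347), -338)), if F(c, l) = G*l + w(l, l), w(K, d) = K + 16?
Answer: sqrt(29715) ≈ 172.38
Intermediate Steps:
w(K, d) = 16 + K
F(c, l) = 16 - 230*l (F(c, l) = -231*l + (16 + l) = 16 - 230*l)
sqrt(-48041 + F(1/(-347), -338)) = sqrt(-48041 + (16 - 230*(-338))) = sqrt(-48041 + (16 + 77740)) = sqrt(-48041 + 77756) = sqrt(29715)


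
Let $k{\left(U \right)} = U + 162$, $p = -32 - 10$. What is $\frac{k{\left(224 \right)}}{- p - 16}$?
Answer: $\frac{193}{13} \approx 14.846$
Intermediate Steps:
$p = -42$
$k{\left(U \right)} = 162 + U$
$\frac{k{\left(224 \right)}}{- p - 16} = \frac{162 + 224}{\left(-1\right) \left(-42\right) - 16} = \frac{386}{42 - 16} = \frac{386}{26} = 386 \cdot \frac{1}{26} = \frac{193}{13}$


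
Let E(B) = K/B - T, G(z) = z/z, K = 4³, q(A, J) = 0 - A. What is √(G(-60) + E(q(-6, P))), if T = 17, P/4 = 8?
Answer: 4*I*√3/3 ≈ 2.3094*I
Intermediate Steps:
P = 32 (P = 4*8 = 32)
q(A, J) = -A
K = 64
G(z) = 1
E(B) = -17 + 64/B (E(B) = 64/B - 1*17 = 64/B - 17 = -17 + 64/B)
√(G(-60) + E(q(-6, P))) = √(1 + (-17 + 64/((-1*(-6))))) = √(1 + (-17 + 64/6)) = √(1 + (-17 + 64*(⅙))) = √(1 + (-17 + 32/3)) = √(1 - 19/3) = √(-16/3) = 4*I*√3/3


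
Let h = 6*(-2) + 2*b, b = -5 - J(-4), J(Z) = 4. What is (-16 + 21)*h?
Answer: -150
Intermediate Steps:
b = -9 (b = -5 - 1*4 = -5 - 4 = -9)
h = -30 (h = 6*(-2) + 2*(-9) = -12 - 18 = -30)
(-16 + 21)*h = (-16 + 21)*(-30) = 5*(-30) = -150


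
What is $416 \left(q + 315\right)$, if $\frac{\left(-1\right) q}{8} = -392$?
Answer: $1435616$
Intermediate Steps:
$q = 3136$ ($q = \left(-8\right) \left(-392\right) = 3136$)
$416 \left(q + 315\right) = 416 \left(3136 + 315\right) = 416 \cdot 3451 = 1435616$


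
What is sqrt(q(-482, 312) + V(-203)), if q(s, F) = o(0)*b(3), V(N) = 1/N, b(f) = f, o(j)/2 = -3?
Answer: I*sqrt(741965)/203 ≈ 4.2432*I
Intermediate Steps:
o(j) = -6 (o(j) = 2*(-3) = -6)
q(s, F) = -18 (q(s, F) = -6*3 = -18)
sqrt(q(-482, 312) + V(-203)) = sqrt(-18 + 1/(-203)) = sqrt(-18 - 1/203) = sqrt(-3655/203) = I*sqrt(741965)/203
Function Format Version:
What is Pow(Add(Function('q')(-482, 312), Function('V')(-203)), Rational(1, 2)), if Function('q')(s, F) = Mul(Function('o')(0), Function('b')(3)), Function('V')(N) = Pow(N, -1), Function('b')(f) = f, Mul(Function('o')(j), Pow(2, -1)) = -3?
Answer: Mul(Rational(1, 203), I, Pow(741965, Rational(1, 2))) ≈ Mul(4.2432, I)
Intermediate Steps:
Function('o')(j) = -6 (Function('o')(j) = Mul(2, -3) = -6)
Function('q')(s, F) = -18 (Function('q')(s, F) = Mul(-6, 3) = -18)
Pow(Add(Function('q')(-482, 312), Function('V')(-203)), Rational(1, 2)) = Pow(Add(-18, Pow(-203, -1)), Rational(1, 2)) = Pow(Add(-18, Rational(-1, 203)), Rational(1, 2)) = Pow(Rational(-3655, 203), Rational(1, 2)) = Mul(Rational(1, 203), I, Pow(741965, Rational(1, 2)))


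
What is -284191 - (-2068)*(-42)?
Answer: -371047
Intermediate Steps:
-284191 - (-2068)*(-42) = -284191 - 1*86856 = -284191 - 86856 = -371047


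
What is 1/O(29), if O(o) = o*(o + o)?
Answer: 1/1682 ≈ 0.00059453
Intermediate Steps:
O(o) = 2*o² (O(o) = o*(2*o) = 2*o²)
1/O(29) = 1/(2*29²) = 1/(2*841) = 1/1682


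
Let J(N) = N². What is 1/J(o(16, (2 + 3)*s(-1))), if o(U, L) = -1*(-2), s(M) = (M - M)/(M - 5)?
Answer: ¼ ≈ 0.25000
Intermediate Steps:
s(M) = 0 (s(M) = 0/(-5 + M) = 0)
o(U, L) = 2
1/J(o(16, (2 + 3)*s(-1))) = 1/(2²) = 1/4 = ¼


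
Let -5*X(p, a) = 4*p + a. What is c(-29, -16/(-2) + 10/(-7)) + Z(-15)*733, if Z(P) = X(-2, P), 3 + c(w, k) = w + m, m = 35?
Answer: 16874/5 ≈ 3374.8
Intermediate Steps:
X(p, a) = -4*p/5 - a/5 (X(p, a) = -(4*p + a)/5 = -(a + 4*p)/5 = -4*p/5 - a/5)
c(w, k) = 32 + w (c(w, k) = -3 + (w + 35) = -3 + (35 + w) = 32 + w)
Z(P) = 8/5 - P/5 (Z(P) = -⅘*(-2) - P/5 = 8/5 - P/5)
c(-29, -16/(-2) + 10/(-7)) + Z(-15)*733 = (32 - 29) + (8/5 - ⅕*(-15))*733 = 3 + (8/5 + 3)*733 = 3 + (23/5)*733 = 3 + 16859/5 = 16874/5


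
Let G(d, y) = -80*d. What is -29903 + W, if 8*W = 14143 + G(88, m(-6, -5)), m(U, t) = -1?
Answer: -232121/8 ≈ -29015.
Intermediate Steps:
W = 7103/8 (W = (14143 - 80*88)/8 = (14143 - 7040)/8 = (⅛)*7103 = 7103/8 ≈ 887.88)
-29903 + W = -29903 + 7103/8 = -232121/8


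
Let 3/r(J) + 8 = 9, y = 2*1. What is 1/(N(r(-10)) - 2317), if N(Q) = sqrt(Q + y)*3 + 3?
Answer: -2314/5354551 - 3*sqrt(5)/5354551 ≈ -0.00043341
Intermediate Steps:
y = 2
r(J) = 3 (r(J) = 3/(-8 + 9) = 3/1 = 3*1 = 3)
N(Q) = 3 + 3*sqrt(2 + Q) (N(Q) = sqrt(Q + 2)*3 + 3 = sqrt(2 + Q)*3 + 3 = 3*sqrt(2 + Q) + 3 = 3 + 3*sqrt(2 + Q))
1/(N(r(-10)) - 2317) = 1/((3 + 3*sqrt(2 + 3)) - 2317) = 1/((3 + 3*sqrt(5)) - 2317) = 1/(-2314 + 3*sqrt(5))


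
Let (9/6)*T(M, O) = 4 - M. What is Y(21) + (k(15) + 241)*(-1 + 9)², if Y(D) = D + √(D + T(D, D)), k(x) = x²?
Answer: 29845 + √87/3 ≈ 29848.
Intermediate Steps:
T(M, O) = 8/3 - 2*M/3 (T(M, O) = 2*(4 - M)/3 = 8/3 - 2*M/3)
Y(D) = D + √(8/3 + D/3) (Y(D) = D + √(D + (8/3 - 2*D/3)) = D + √(8/3 + D/3))
Y(21) + (k(15) + 241)*(-1 + 9)² = (21 + √(24 + 3*21)/3) + (15² + 241)*(-1 + 9)² = (21 + √(24 + 63)/3) + (225 + 241)*8² = (21 + √87/3) + 466*64 = (21 + √87/3) + 29824 = 29845 + √87/3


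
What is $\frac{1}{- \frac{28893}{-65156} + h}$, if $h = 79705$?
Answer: $\frac{65156}{5193287873} \approx 1.2546 \cdot 10^{-5}$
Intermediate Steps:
$\frac{1}{- \frac{28893}{-65156} + h} = \frac{1}{- \frac{28893}{-65156} + 79705} = \frac{1}{\left(-28893\right) \left(- \frac{1}{65156}\right) + 79705} = \frac{1}{\frac{28893}{65156} + 79705} = \frac{1}{\frac{5193287873}{65156}} = \frac{65156}{5193287873}$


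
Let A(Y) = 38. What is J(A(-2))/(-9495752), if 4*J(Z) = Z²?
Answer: -361/9495752 ≈ -3.8017e-5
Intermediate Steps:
J(Z) = Z²/4
J(A(-2))/(-9495752) = ((¼)*38²)/(-9495752) = ((¼)*1444)*(-1/9495752) = 361*(-1/9495752) = -361/9495752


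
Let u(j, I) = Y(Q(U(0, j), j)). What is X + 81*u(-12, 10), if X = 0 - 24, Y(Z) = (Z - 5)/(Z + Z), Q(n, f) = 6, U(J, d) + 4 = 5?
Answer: -69/4 ≈ -17.250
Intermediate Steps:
U(J, d) = 1 (U(J, d) = -4 + 5 = 1)
Y(Z) = (-5 + Z)/(2*Z) (Y(Z) = (-5 + Z)/((2*Z)) = (-5 + Z)*(1/(2*Z)) = (-5 + Z)/(2*Z))
X = -24
u(j, I) = 1/12 (u(j, I) = (½)*(-5 + 6)/6 = (½)*(⅙)*1 = 1/12)
X + 81*u(-12, 10) = -24 + 81*(1/12) = -24 + 27/4 = -69/4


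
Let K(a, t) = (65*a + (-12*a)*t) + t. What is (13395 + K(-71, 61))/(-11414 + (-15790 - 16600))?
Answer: -261/188 ≈ -1.3883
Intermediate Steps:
K(a, t) = t + 65*a - 12*a*t (K(a, t) = (65*a - 12*a*t) + t = t + 65*a - 12*a*t)
(13395 + K(-71, 61))/(-11414 + (-15790 - 16600)) = (13395 + (61 + 65*(-71) - 12*(-71)*61))/(-11414 + (-15790 - 16600)) = (13395 + (61 - 4615 + 51972))/(-11414 - 32390) = (13395 + 47418)/(-43804) = 60813*(-1/43804) = -261/188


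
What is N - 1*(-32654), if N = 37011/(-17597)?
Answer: 574575427/17597 ≈ 32652.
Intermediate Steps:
N = -37011/17597 (N = 37011*(-1/17597) = -37011/17597 ≈ -2.1033)
N - 1*(-32654) = -37011/17597 - 1*(-32654) = -37011/17597 + 32654 = 574575427/17597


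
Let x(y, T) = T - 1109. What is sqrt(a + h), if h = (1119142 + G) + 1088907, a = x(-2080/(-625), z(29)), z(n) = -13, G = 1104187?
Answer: sqrt(3311114) ≈ 1819.6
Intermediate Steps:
x(y, T) = -1109 + T
a = -1122 (a = -1109 - 13 = -1122)
h = 3312236 (h = (1119142 + 1104187) + 1088907 = 2223329 + 1088907 = 3312236)
sqrt(a + h) = sqrt(-1122 + 3312236) = sqrt(3311114)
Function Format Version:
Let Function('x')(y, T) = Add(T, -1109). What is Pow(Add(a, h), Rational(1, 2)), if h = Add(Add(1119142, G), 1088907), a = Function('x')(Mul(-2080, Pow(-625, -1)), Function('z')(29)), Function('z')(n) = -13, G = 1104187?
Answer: Pow(3311114, Rational(1, 2)) ≈ 1819.6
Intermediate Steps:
Function('x')(y, T) = Add(-1109, T)
a = -1122 (a = Add(-1109, -13) = -1122)
h = 3312236 (h = Add(Add(1119142, 1104187), 1088907) = Add(2223329, 1088907) = 3312236)
Pow(Add(a, h), Rational(1, 2)) = Pow(Add(-1122, 3312236), Rational(1, 2)) = Pow(3311114, Rational(1, 2))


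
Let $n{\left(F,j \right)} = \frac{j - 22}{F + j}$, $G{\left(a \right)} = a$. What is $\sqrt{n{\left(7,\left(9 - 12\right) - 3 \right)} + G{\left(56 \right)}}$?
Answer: $2 \sqrt{7} \approx 5.2915$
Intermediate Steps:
$n{\left(F,j \right)} = \frac{-22 + j}{F + j}$
$\sqrt{n{\left(7,\left(9 - 12\right) - 3 \right)} + G{\left(56 \right)}} = \sqrt{\frac{-22 + \left(\left(9 - 12\right) - 3\right)}{7 + \left(\left(9 - 12\right) - 3\right)} + 56} = \sqrt{\frac{-22 - 6}{7 - 6} + 56} = \sqrt{1^{-1} \left(-28\right) + 56} = \sqrt{1 \left(-28\right) + 56} = \sqrt{-28 + 56} = \sqrt{28} = 2 \sqrt{7}$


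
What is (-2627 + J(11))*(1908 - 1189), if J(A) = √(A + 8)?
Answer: -1888813 + 719*√19 ≈ -1.8857e+6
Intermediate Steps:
J(A) = √(8 + A)
(-2627 + J(11))*(1908 - 1189) = (-2627 + √(8 + 11))*(1908 - 1189) = (-2627 + √19)*719 = -1888813 + 719*√19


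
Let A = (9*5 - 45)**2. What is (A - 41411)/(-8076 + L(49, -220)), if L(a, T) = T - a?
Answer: 41411/8345 ≈ 4.9624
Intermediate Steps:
A = 0 (A = (45 - 45)**2 = 0**2 = 0)
(A - 41411)/(-8076 + L(49, -220)) = (0 - 41411)/(-8076 + (-220 - 1*49)) = -41411/(-8076 + (-220 - 49)) = -41411/(-8076 - 269) = -41411/(-8345) = -41411*(-1/8345) = 41411/8345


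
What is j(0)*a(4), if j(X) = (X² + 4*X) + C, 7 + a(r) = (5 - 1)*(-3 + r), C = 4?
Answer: -12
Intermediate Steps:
a(r) = -19 + 4*r (a(r) = -7 + (5 - 1)*(-3 + r) = -7 + 4*(-3 + r) = -7 + (-12 + 4*r) = -19 + 4*r)
j(X) = 4 + X² + 4*X (j(X) = (X² + 4*X) + 4 = 4 + X² + 4*X)
j(0)*a(4) = (4 + 0² + 4*0)*(-19 + 4*4) = (4 + 0 + 0)*(-19 + 16) = 4*(-3) = -12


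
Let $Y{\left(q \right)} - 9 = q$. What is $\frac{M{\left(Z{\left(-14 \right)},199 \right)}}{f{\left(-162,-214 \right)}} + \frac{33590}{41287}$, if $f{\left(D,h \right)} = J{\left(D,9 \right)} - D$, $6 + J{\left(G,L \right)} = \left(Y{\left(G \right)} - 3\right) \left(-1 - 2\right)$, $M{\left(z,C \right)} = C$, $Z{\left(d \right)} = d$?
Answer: $\frac{29176273}{25763088} \approx 1.1325$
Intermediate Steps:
$Y{\left(q \right)} = 9 + q$
$J{\left(G,L \right)} = -24 - 3 G$ ($J{\left(G,L \right)} = -6 + \left(\left(9 + G\right) - 3\right) \left(-1 - 2\right) = -6 + \left(6 + G\right) \left(-3\right) = -6 - \left(18 + 3 G\right) = -24 - 3 G$)
$f{\left(D,h \right)} = -24 - 4 D$ ($f{\left(D,h \right)} = \left(-24 - 3 D\right) - D = -24 - 4 D$)
$\frac{M{\left(Z{\left(-14 \right)},199 \right)}}{f{\left(-162,-214 \right)}} + \frac{33590}{41287} = \frac{199}{-24 - -648} + \frac{33590}{41287} = \frac{199}{-24 + 648} + 33590 \cdot \frac{1}{41287} = \frac{199}{624} + \frac{33590}{41287} = \frac{29176273}{25763088}$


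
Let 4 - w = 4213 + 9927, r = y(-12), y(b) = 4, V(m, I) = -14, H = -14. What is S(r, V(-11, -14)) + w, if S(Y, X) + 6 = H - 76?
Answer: -14232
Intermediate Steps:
r = 4
w = -14136 (w = 4 - (4213 + 9927) = 4 - 1*14140 = 4 - 14140 = -14136)
S(Y, X) = -96 (S(Y, X) = -6 + (-14 - 76) = -6 - 90 = -96)
S(r, V(-11, -14)) + w = -96 - 14136 = -14232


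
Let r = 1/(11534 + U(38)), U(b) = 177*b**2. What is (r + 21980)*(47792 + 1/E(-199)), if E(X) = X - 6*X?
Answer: 279200145975237001/265786390 ≈ 1.0505e+9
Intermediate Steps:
E(X) = -5*X
r = 1/267122 (r = 1/(11534 + 177*38**2) = 1/(11534 + 177*1444) = 1/(11534 + 255588) = 1/267122 ≈ 3.7436e-6)
(r + 21980)*(47792 + 1/E(-199)) = (1/267122 + 21980)*(47792 + 1/(-5*(-199))) = 5871341561*(47792 + 1/995)/267122 = (5871341561/267122)*(47553041/995) = 279200145975237001/265786390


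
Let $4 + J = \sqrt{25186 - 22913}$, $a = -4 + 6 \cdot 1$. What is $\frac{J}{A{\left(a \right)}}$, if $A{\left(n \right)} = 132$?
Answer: $- \frac{1}{33} + \frac{\sqrt{2273}}{132} \approx 0.33088$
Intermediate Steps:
$a = 2$ ($a = -4 + 6 = 2$)
$J = -4 + \sqrt{2273}$ ($J = -4 + \sqrt{25186 - 22913} = -4 + \sqrt{2273} \approx 43.676$)
$\frac{J}{A{\left(a \right)}} = \frac{-4 + \sqrt{2273}}{132} = \left(-4 + \sqrt{2273}\right) \frac{1}{132} = - \frac{1}{33} + \frac{\sqrt{2273}}{132}$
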